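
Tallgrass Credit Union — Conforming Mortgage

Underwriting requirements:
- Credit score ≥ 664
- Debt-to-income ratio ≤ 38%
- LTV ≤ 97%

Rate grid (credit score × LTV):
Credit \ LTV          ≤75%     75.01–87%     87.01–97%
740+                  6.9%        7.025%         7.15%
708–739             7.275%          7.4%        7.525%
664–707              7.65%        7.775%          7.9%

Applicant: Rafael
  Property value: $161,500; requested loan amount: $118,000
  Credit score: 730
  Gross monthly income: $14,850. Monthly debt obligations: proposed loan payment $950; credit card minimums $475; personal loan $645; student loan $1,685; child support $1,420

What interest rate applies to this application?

Credit score 730 ≥ 664; Total monthly debts = (950 + 475 + 645 + 1,685 + 1,420) = 5,175. DTI: 5,175 ÷ 14,850 = 34.8%, within the 38% cap
LTV: 118,000 ÷ 161,500 = 73.1%, within 97% cap
Credit 730 → row 708–739; LTV 73.1% → column ≤75%. Grid cell → 7.275%.

7.275%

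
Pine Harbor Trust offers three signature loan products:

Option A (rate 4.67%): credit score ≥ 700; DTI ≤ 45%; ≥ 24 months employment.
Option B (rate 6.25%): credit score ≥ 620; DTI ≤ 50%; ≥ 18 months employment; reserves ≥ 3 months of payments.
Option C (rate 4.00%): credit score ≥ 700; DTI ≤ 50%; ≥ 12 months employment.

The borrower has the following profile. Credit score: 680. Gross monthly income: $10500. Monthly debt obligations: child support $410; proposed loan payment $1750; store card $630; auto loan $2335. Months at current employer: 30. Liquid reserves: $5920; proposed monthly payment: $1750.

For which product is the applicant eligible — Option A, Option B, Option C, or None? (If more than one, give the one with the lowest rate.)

Option B

Total debts = (410 + 1,750 + 630 + 2,335) = 5,125; DTI = 5,125/10,500 = 48.8%.
Reserves = 5,920/1,750 = 3.4 months.
Option A: score 680 < 700; DTI 48.8% > 45%; employment 30 ≥ 24 mo → does not qualify.
Option B: score 680 ≥ 620; DTI 48.8% ≤ 50%; employment 30 ≥ 18 mo; reserves 3.4 ≥ 3 mo → qualifies.
Option C: score 680 < 700; DTI 48.8% ≤ 50%; employment 30 ≥ 12 mo → does not qualify.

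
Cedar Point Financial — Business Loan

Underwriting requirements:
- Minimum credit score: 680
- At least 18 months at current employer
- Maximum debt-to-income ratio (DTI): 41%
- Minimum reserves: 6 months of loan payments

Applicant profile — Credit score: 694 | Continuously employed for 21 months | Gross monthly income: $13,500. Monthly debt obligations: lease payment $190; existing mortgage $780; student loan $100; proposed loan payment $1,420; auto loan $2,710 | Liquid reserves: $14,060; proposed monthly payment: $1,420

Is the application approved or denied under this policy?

Credit score 694 ≥ 680 (meets)
Employment 21 ≥ 18 months
Total monthly debts = (190 + 780 + 100 + 1,420 + 2,710) = 5,200. Debt-to-income = 5,200/13,500 = 38.5% — meets 41% limit
Reserves = 14,060/1,420 = 9.9 months ≥ 6
All criteria satisfied.

Approved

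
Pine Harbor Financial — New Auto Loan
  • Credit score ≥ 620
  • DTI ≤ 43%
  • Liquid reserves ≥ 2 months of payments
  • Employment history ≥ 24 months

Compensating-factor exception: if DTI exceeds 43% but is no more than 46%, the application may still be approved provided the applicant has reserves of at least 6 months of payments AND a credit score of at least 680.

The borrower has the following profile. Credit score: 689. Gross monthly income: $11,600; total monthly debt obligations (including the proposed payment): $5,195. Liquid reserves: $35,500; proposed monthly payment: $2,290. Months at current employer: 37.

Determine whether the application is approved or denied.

Approved

Credit score 689 ≥ 620 (meets base)
DTI: 5,195 ÷ 11,600 = 44.8%, over the 43% base limit.
Reserves: 35,500 ÷ 2,290 = 15.5 months (meets 2-month minimum)
Employment 37 ≥ 24 months
DTI 44.8% is within the 43%–46% exception band; checking compensating factors.
Reserves 15.5 ≥ 6 months; credit score 689 ≥ 680.
Both compensating conditions met → exception applies.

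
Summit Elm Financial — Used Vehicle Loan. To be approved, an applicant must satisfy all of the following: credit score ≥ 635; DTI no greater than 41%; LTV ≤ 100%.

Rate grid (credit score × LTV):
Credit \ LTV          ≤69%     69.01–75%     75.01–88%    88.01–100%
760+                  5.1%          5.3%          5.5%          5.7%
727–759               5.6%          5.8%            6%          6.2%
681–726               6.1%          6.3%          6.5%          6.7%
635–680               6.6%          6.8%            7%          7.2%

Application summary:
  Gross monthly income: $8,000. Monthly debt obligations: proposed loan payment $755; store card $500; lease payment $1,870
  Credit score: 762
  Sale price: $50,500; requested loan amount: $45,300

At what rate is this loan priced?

5.7%

Credit score 762 ≥ 635; Total monthly debts = (755 + 500 + 1,870) = 3,125. Debt-to-income = 3,125/8,000 = 39.1% — meets 41% limit
Loan-to-value = 45,300/50,500 = 89.7% — pass (100% max)
Score 762 is in the 760+ band; LTV 89.7% is in the 88.01–100% band → 5.7%.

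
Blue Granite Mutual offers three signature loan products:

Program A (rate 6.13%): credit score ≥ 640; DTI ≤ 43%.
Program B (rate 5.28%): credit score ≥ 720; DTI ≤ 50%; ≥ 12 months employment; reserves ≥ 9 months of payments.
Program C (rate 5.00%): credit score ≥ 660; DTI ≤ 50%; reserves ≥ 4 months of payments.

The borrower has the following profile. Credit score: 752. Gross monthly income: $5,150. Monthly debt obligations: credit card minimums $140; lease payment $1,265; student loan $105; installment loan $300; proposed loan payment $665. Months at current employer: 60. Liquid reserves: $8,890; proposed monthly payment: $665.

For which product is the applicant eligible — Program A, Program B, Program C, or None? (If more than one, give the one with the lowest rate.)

Total debts = (140 + 1,265 + 105 + 300 + 665) = 2,475; DTI = 2,475/5,150 = 48.1%.
Reserves = 8,890/665 = 13.4 months.
Program A: score 752 ≥ 640; DTI 48.1% > 43% → does not qualify.
Program B: score 752 ≥ 720; DTI 48.1% ≤ 50%; employment 60 ≥ 12 mo; reserves 13.4 ≥ 9 mo → qualifies.
Program C: score 752 ≥ 660; DTI 48.1% ≤ 50%; reserves 13.4 ≥ 4 mo → qualifies.
Qualifying: Program B, Program C. Lowest rate is 5.00% → Program C.

Program C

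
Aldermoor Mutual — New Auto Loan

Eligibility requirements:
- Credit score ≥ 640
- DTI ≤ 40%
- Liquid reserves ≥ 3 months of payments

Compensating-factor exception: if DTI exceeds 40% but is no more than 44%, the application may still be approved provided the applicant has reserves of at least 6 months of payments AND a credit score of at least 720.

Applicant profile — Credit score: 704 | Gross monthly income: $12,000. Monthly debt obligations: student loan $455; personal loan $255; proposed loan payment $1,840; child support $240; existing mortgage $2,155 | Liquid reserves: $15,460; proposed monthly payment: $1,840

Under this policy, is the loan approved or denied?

Denied

Credit score 704 ≥ 640 (meets base)
Total debts = (455 + 255 + 1,840 + 240 + 2,155) = 4,945. DTI = 4,945/12,000 = 41.2% > 40% — standard DTI limit exceeded.
Reserves = 15,460/1,840 = 8.4 months ≥ 3
DTI 41.2% is within the 40%–44% exception band; checking compensating factors.
Override check — reserves: 8.4 mo (ok); score: 704 (below 720).
Override conditions not both satisfied; exception does not apply.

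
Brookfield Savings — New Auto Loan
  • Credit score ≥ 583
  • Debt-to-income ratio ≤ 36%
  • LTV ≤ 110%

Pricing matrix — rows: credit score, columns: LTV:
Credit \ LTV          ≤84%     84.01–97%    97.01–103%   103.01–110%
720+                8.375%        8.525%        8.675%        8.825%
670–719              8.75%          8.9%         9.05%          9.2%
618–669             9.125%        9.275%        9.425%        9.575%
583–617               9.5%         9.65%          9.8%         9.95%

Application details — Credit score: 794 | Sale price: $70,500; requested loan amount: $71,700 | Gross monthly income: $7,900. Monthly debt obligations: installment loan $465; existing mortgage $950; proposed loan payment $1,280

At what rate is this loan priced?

8.675%

Credit score 794 ≥ 583; Total monthly debts = (465 + 950 + 1,280) = 2,695. DTI: 2,695 ÷ 7,900 = 34.1%, within the 36% cap
LTV = 71,700/70,500 = 101.7% ≤ 110%
Score 794 is in the 720+ band; LTV 101.7% is in the 97.01–103% band → 8.675%.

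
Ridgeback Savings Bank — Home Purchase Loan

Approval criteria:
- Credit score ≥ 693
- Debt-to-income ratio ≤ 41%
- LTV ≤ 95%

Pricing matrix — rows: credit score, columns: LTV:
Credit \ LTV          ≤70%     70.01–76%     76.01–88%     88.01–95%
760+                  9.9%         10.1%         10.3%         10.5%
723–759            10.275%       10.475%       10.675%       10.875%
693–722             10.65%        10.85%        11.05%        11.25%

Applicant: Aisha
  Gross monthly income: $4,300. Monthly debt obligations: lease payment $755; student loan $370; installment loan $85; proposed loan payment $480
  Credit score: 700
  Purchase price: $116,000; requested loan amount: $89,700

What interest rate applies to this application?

11.05%

Credit score 700 ≥ 693; Total monthly debts = (755 + 370 + 85 + 480) = 1,690. Debt-to-income = 1,690/4,300 = 39.3% — meets 41% limit
Loan-to-value = 89,700/116,000 = 77.3% — pass (95% max)
Row: 700 falls in 693–722. Column: 77.3% falls in 76.01–88%. Rate = 11.05%.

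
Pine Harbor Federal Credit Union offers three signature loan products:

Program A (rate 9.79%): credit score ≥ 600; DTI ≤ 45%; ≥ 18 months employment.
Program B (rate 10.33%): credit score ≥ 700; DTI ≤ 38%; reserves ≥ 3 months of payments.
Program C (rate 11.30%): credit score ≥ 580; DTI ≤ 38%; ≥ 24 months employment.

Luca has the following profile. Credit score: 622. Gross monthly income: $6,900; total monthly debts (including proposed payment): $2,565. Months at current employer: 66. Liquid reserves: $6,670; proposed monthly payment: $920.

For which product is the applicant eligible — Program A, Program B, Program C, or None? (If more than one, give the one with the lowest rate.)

Program A

DTI = 2,565/6,900 = 37.2%.
Reserves = 6,670/920 = 7.2 months.
Program A: score 622 ≥ 600; DTI 37.2% ≤ 45%; employment 66 ≥ 18 mo → qualifies.
Program B: score 622 < 700; DTI 37.2% ≤ 38%; reserves 7.2 ≥ 3 mo → does not qualify.
Program C: score 622 ≥ 580; DTI 37.2% ≤ 38%; employment 66 ≥ 24 mo → qualifies.
Qualifying: Program A, Program C. Lowest rate is 9.79% → Program A.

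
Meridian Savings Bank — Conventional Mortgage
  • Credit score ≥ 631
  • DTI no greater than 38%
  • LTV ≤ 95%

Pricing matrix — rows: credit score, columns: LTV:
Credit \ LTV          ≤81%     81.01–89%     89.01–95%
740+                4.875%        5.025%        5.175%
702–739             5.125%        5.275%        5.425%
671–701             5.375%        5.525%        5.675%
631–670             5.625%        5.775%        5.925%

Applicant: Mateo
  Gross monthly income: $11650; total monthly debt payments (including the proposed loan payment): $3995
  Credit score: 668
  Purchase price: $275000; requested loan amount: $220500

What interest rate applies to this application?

5.625%

Credit score 668 ≥ 631; DTI = 3,995/11,650 = 34.3% ≤ 38%
Loan-to-value = 220,500/275,000 = 80.2% — pass (95% max)
Credit 668 → row 631–670; LTV 80.2% → column ≤81%. Grid cell → 5.625%.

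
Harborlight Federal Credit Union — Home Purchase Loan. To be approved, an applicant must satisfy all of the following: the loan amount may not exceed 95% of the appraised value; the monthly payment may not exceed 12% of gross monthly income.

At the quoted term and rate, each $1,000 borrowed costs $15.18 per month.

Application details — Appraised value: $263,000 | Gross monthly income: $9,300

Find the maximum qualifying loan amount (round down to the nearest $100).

$73,500

Payment cap: 12% × $9,300 = $1,116/month.
At $15.18 per $1,000, that supports 1,116/15.18 × 1,000 ≈ $73,517 → $73,500.
LTV cap: 95% × $263,000 = $249,850 → $249,800.
Binding constraint: payment-to-income.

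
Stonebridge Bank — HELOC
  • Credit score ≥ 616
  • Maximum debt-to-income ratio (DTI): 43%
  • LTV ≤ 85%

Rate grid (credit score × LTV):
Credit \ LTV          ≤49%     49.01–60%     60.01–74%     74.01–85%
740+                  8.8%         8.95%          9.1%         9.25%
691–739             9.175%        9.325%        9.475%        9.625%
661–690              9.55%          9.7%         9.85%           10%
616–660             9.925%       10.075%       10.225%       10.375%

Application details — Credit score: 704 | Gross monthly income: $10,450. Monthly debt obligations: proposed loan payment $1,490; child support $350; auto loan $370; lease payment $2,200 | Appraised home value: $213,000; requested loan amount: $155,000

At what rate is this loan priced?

9.475%

Credit score 704 ≥ 616; Total monthly debts = (1,490 + 350 + 370 + 2,200) = 4,410. Debt-to-income = 4,410/10,450 = 42.2% — meets 43% limit
Loan-to-value = 155,000/213,000 = 72.8% — pass (85% max)
Credit 704 → row 691–739; LTV 72.8% → column 60.01–74%. Grid cell → 9.475%.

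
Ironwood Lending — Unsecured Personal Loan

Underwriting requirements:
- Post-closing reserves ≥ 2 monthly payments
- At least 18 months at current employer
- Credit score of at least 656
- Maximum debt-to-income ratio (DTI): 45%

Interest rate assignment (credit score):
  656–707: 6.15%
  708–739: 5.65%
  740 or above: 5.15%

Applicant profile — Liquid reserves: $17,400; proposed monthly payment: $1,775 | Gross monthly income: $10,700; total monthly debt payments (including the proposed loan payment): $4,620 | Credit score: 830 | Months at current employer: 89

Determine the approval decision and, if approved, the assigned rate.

Approved at 5.15%

Credit score 830 ≥ 656 (meets minimum)
Employment 89 ≥ 18 months
Reserves = 17,400/1,775 = 9.8 months ≥ 2
Debt-to-income = 4,620/10,700 = 43.2% — meets 45% limit
All requirements met. Score 830 falls in the 740 or above tier → 5.15%.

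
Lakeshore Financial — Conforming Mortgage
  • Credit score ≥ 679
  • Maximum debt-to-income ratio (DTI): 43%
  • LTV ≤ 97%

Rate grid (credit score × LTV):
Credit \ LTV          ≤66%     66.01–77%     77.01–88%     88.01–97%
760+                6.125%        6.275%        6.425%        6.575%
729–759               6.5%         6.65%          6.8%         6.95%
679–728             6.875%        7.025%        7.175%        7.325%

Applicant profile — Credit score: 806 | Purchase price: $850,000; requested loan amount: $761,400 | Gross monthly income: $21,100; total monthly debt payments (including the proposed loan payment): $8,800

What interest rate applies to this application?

6.575%

Credit score 806 ≥ 679; DTI: 8,800 ÷ 21,100 = 41.7%, within the 43% cap
LTV: 761,400 ÷ 850,000 = 89.6%, within 97% cap
Credit 806 → row 760+; LTV 89.6% → column 88.01–97%. Grid cell → 6.575%.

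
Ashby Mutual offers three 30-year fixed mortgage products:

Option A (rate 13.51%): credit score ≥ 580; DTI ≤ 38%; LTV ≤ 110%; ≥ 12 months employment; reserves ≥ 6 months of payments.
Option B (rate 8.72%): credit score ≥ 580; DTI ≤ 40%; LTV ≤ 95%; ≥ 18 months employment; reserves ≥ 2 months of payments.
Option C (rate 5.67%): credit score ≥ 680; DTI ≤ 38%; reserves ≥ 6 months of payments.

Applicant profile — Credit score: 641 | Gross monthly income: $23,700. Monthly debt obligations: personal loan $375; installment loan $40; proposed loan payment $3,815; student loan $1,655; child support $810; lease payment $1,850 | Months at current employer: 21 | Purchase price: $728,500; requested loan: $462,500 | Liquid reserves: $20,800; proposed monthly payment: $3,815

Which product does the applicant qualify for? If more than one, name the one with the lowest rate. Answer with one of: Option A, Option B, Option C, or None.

Total debts = (375 + 40 + 3,815 + 1,655 + 810 + 1,850) = 8,545; DTI = 8,545/23,700 = 36.1%.
LTV = 462,500/728,500 = 63.5%.
Reserves = 20,800/3,815 = 5.5 months.
Option A: score 641 ≥ 580; DTI 36.1% ≤ 38%; LTV 63.5% ≤ 110%; employment 21 ≥ 12 mo; reserves 5.5 < 6 mo → does not qualify.
Option B: score 641 ≥ 580; DTI 36.1% ≤ 40%; LTV 63.5% ≤ 95%; employment 21 ≥ 18 mo; reserves 5.5 ≥ 2 mo → qualifies.
Option C: score 641 < 680; DTI 36.1% ≤ 38%; reserves 5.5 < 6 mo → does not qualify.

Option B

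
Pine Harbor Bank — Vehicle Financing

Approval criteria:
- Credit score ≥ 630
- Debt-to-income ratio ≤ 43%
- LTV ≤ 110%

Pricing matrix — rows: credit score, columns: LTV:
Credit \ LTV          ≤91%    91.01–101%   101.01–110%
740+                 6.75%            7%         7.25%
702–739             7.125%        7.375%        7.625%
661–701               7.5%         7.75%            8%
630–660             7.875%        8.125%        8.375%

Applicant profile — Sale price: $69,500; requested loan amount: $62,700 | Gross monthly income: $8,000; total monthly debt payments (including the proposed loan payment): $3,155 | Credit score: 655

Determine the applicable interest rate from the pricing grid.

Credit score 655 ≥ 630; Debt-to-income = 3,155/8,000 = 39.4% — meets 43% limit
LTV = 62,700/69,500 = 90.2% ≤ 110%
Credit 655 → row 630–660; LTV 90.2% → column ≤91%. Grid cell → 7.875%.

7.875%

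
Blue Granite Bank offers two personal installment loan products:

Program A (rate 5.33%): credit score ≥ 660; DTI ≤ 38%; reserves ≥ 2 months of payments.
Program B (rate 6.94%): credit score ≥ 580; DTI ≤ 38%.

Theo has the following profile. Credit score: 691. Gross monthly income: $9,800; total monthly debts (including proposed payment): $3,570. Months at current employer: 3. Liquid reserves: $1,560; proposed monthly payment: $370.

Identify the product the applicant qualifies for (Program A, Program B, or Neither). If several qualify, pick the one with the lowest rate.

DTI = 3,570/9,800 = 36.4%.
Reserves = 1,560/370 = 4.2 months.
Program A: score 691 ≥ 660; DTI 36.4% ≤ 38%; reserves 4.2 ≥ 2 mo → qualifies.
Program B: score 691 ≥ 580; DTI 36.4% ≤ 38% → qualifies.
Qualifying: Program A, Program B. Lowest rate is 5.33% → Program A.

Program A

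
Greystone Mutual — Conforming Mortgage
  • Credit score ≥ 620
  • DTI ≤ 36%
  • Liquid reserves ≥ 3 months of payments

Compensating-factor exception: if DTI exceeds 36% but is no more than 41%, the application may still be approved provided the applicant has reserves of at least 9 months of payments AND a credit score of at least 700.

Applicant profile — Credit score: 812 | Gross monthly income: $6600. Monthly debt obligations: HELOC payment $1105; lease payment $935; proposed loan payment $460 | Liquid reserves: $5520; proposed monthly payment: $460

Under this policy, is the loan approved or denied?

Approved

Credit score 812 ≥ 620 (meets base)
Total debts = (1,105 + 935 + 460) = 2,500. DTI = 2,500/6,600 = 37.9% > 36% — standard DTI limit exceeded.
Reserves = 5,520/460 = 12.0 months ≥ 3
37.9% falls in the override range (36%–41%), so the compensating-factor test applies.
Override check — reserves: 12.0 mo (ok); score: 812 (ok).
Both override conditions satisfied; DTI exception granted.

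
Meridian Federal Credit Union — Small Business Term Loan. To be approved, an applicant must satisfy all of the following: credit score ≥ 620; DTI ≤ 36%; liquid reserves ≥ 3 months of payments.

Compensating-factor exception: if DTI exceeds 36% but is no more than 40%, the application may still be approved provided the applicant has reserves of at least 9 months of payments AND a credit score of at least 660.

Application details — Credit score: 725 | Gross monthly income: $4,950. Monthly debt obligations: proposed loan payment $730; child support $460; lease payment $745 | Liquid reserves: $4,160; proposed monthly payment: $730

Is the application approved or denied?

Denied

Credit score 725 ≥ 620 (meets base)
Total debts = (730 + 460 + 745) = 1,935. DTI = 1,935/4,950 = 39.1% > 36% — standard DTI limit exceeded.
Liquid reserves cover 4,160/730 = 5.7 months — ≥ 3 required
39.1% falls in the override range (36%–40%), so the compensating-factor test applies.
Override check — reserves: 5.7 mo (short of 9); score: 725 (ok).
Override conditions not both satisfied; exception does not apply.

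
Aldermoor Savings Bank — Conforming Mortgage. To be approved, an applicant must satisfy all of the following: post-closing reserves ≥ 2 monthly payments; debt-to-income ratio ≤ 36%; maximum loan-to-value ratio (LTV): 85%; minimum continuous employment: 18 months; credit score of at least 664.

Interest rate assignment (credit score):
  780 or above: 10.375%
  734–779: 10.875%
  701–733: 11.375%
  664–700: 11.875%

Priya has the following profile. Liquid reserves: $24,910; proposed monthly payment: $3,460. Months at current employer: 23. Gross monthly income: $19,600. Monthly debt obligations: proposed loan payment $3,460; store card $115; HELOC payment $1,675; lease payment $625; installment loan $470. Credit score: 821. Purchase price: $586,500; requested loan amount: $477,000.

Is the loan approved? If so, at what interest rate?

Approved at 10.375%

Credit score 821 ≥ 664 (meets minimum)
Reserves = 24,910/3,460 = 7.2 months ≥ 2
LTV = 477,000/586,500 = 81.3% ≤ 85%
Total monthly debts = (3,460 + 115 + 1,675 + 625 + 470) = 6,345. DTI: 6,345 ÷ 19,600 = 32.4%, within the 36% cap
Employment 23 ≥ 18 months
All requirements met. Score 821 falls in the 780 or above tier → 10.375%.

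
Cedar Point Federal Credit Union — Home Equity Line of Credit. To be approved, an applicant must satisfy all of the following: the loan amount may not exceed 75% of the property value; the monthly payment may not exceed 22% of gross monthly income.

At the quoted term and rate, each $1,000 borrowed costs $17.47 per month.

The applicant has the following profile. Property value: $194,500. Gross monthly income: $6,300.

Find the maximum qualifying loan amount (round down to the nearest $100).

$79,300

Payment cap: 22% × $6,300 = $1,386/month.
At $17.47 per $1,000, that supports 1,386/17.47 × 1,000 ≈ $79,336 → $79,300.
LTV cap: 75% × $194,500 = $145,875 → $145,800.
Binding constraint: payment-to-income.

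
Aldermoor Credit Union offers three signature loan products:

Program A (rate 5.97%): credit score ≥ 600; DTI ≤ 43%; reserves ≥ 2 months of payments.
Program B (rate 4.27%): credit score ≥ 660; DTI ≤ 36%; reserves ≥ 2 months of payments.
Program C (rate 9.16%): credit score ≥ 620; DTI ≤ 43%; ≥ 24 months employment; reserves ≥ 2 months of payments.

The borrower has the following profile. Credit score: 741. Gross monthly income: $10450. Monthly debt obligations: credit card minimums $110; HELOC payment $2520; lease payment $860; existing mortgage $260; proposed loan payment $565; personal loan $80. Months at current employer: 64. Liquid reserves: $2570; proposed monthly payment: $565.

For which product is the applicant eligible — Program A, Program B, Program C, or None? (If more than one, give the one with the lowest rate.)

Total debts = (110 + 2,520 + 860 + 260 + 565 + 80) = 4,395; DTI = 4,395/10,450 = 42.1%.
Reserves = 2,570/565 = 4.5 months.
Program A: score 741 ≥ 600; DTI 42.1% ≤ 43%; reserves 4.5 ≥ 2 mo → qualifies.
Program B: score 741 ≥ 660; DTI 42.1% > 36%; reserves 4.5 ≥ 2 mo → does not qualify.
Program C: score 741 ≥ 620; DTI 42.1% ≤ 43%; employment 64 ≥ 24 mo; reserves 4.5 ≥ 2 mo → qualifies.
Qualifying: Program A, Program C. Lowest rate is 5.97% → Program A.

Program A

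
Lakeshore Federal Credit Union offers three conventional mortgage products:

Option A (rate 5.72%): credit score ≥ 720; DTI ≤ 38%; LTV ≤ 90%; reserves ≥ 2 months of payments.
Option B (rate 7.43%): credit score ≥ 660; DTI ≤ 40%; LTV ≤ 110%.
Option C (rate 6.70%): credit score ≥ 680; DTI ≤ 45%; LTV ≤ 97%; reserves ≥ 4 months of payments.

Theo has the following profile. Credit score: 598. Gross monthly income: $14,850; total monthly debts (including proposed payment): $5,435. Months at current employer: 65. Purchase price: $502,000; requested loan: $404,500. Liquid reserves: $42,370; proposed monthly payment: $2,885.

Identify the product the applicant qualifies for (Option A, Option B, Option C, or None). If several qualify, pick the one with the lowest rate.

DTI = 5,435/14,850 = 36.6%.
LTV = 404,500/502,000 = 80.6%.
Reserves = 42,370/2,885 = 14.7 months.
Option A: score 598 < 720; DTI 36.6% ≤ 38%; LTV 80.6% ≤ 90%; reserves 14.7 ≥ 2 mo → does not qualify.
Option B: score 598 < 660; DTI 36.6% ≤ 40%; LTV 80.6% ≤ 110% → does not qualify.
Option C: score 598 < 680; DTI 36.6% ≤ 45%; LTV 80.6% ≤ 97%; reserves 14.7 ≥ 4 mo → does not qualify.

None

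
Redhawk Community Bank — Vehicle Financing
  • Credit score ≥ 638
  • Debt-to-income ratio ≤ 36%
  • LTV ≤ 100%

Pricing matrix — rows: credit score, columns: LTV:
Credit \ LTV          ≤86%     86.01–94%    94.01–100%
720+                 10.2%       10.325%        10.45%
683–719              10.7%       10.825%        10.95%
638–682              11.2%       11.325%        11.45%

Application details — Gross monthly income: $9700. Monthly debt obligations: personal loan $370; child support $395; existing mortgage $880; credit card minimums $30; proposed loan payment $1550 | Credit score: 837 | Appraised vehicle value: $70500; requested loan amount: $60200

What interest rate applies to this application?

Credit score 837 ≥ 638; Total monthly debts = (370 + 395 + 880 + 30 + 1,550) = 3,225. DTI: 3,225 ÷ 9,700 = 33.2%, within the 36% cap
LTV = 60,200/70,500 = 85.4% ≤ 100%
Row: 837 falls in 720+. Column: 85.4% falls in ≤86%. Rate = 10.2%.

10.2%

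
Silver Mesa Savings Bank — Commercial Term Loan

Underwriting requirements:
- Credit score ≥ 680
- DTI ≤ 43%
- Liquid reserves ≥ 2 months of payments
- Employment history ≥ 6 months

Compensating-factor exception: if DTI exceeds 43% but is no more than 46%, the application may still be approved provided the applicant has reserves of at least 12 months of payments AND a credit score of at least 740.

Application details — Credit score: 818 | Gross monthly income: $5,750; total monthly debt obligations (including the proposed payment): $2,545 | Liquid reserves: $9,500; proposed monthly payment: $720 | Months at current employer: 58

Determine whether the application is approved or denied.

Credit score 818 ≥ 680 (meets base)
DTI = 2,545/5,750 = 44.3% > 43% — standard DTI limit exceeded.
Liquid reserves cover 9,500/720 = 13.2 months — ≥ 2 required
Employment 58 ≥ 6 months
44.3% falls in the override range (43%–46%), so the compensating-factor test applies.
Override check — reserves: 13.2 mo (ok); score: 818 (ok).
Both compensating conditions met → exception applies.

Approved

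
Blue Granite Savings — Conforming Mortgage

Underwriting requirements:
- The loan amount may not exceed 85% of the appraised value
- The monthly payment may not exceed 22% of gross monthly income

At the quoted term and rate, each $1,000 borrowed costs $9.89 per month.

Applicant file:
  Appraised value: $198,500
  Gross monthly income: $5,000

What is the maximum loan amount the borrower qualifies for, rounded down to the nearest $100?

Payment cap: 22% × $5,000 = $1,100/month.
At $9.89 per $1,000, that supports 1,100/9.89 × 1,000 ≈ $111,223 → $111,200.
LTV cap: 85% × $198,500 = $168,725 → $168,700.
Binding constraint: payment-to-income.

$111,200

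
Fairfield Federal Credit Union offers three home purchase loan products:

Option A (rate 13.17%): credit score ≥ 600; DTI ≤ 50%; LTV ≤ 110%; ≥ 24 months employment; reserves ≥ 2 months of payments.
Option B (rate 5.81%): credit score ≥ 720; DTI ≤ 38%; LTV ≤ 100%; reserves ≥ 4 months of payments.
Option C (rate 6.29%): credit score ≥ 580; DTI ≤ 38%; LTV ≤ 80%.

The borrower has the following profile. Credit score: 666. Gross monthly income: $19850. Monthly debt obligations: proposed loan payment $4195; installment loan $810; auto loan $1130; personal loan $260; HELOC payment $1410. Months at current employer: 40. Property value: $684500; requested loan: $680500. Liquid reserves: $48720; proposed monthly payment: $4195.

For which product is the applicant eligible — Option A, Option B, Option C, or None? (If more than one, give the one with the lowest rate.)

Option A

Total debts = (4,195 + 810 + 1,130 + 260 + 1,410) = 7,805; DTI = 7,805/19,850 = 39.3%.
LTV = 680,500/684,500 = 99.4%.
Reserves = 48,720/4,195 = 11.6 months.
Option A: score 666 ≥ 600; DTI 39.3% ≤ 50%; LTV 99.4% ≤ 110%; employment 40 ≥ 24 mo; reserves 11.6 ≥ 2 mo → qualifies.
Option B: score 666 < 720; DTI 39.3% > 38%; LTV 99.4% ≤ 100%; reserves 11.6 ≥ 4 mo → does not qualify.
Option C: score 666 ≥ 580; DTI 39.3% > 38%; LTV 99.4% > 80% → does not qualify.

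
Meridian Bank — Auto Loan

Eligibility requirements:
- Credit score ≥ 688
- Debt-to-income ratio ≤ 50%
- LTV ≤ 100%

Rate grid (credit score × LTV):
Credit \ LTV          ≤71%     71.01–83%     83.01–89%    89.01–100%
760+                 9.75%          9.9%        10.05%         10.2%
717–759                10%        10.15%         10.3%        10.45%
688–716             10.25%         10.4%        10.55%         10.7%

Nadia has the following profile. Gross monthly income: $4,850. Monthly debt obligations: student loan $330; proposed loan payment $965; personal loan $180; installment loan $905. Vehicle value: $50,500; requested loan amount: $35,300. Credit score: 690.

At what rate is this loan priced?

Credit score 690 ≥ 688; Total monthly debts = (330 + 965 + 180 + 905) = 2,380. DTI = 2,380/4,850 = 49.1% ≤ 50%
Loan-to-value = 35,300/50,500 = 69.9% — pass (100% max)
Row: 690 falls in 688–716. Column: 69.9% falls in ≤71%. Rate = 10.25%.

10.25%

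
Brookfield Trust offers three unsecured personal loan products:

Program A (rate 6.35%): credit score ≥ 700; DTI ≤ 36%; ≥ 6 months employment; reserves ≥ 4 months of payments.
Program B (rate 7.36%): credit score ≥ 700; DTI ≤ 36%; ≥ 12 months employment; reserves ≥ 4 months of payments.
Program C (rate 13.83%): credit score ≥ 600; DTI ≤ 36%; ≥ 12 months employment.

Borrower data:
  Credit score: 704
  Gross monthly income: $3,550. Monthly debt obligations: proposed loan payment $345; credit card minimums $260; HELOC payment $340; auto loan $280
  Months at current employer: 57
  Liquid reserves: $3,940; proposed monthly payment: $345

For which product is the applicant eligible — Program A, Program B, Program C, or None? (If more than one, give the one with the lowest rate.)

Total debts = (345 + 260 + 340 + 280) = 1,225; DTI = 1,225/3,550 = 34.5%.
Reserves = 3,940/345 = 11.4 months.
Program A: score 704 ≥ 700; DTI 34.5% ≤ 36%; employment 57 ≥ 6 mo; reserves 11.4 ≥ 4 mo → qualifies.
Program B: score 704 ≥ 700; DTI 34.5% ≤ 36%; employment 57 ≥ 12 mo; reserves 11.4 ≥ 4 mo → qualifies.
Program C: score 704 ≥ 600; DTI 34.5% ≤ 36%; employment 57 ≥ 12 mo → qualifies.
Qualifying: Program A, Program B, Program C. Lowest rate is 6.35% → Program A.

Program A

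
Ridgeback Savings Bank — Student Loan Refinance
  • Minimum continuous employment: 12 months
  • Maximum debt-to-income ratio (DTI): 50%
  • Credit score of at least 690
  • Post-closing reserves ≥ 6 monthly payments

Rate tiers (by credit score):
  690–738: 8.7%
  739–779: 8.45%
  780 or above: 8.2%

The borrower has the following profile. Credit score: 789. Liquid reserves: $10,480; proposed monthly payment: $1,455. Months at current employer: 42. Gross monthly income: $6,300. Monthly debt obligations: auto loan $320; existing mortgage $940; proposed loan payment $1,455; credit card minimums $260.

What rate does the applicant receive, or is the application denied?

Approved at 8.2%

Credit score 789 ≥ 690 (meets minimum)
Total monthly debts = (320 + 940 + 1,455 + 260) = 2,975. DTI: 2,975 ÷ 6,300 = 47.2%, within the 50% cap
Employment 42 ≥ 12 months
Reserves: 10,480 ÷ 1,455 = 7.2 months (meets 6-month minimum)
All requirements met. Score 789 falls in the 780 or above tier → 8.2%.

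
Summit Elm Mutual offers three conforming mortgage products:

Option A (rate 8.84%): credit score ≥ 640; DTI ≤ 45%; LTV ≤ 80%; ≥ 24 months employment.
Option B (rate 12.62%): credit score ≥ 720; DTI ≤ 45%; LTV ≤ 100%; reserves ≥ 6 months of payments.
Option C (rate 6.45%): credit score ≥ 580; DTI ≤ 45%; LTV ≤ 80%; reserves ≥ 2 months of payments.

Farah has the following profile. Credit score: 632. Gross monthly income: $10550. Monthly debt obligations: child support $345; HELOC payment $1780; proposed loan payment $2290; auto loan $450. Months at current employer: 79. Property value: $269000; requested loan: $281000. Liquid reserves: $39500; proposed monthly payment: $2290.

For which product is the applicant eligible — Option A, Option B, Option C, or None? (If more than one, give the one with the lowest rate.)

Total debts = (345 + 1,780 + 2,290 + 450) = 4,865; DTI = 4,865/10,550 = 46.1%.
LTV = 281,000/269,000 = 104.5%.
Reserves = 39,500/2,290 = 17.2 months.
Option A: score 632 < 640; DTI 46.1% > 45%; LTV 104.5% > 80%; employment 79 ≥ 24 mo → does not qualify.
Option B: score 632 < 720; DTI 46.1% > 45%; LTV 104.5% > 100%; reserves 17.2 ≥ 6 mo → does not qualify.
Option C: score 632 ≥ 580; DTI 46.1% > 45%; LTV 104.5% > 80%; reserves 17.2 ≥ 2 mo → does not qualify.

None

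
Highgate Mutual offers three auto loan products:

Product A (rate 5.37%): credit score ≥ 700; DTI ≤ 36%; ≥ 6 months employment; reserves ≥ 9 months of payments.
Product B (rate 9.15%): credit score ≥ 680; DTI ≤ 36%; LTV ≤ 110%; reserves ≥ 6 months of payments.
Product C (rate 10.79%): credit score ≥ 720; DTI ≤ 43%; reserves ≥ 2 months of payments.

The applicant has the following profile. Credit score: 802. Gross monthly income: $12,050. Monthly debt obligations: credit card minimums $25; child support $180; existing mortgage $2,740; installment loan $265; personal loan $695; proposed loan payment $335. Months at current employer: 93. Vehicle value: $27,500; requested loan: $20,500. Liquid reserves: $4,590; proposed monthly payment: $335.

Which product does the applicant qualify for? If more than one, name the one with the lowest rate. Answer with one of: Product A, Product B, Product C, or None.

Total debts = (25 + 180 + 2,740 + 265 + 695 + 335) = 4,240; DTI = 4,240/12,050 = 35.2%.
LTV = 20,500/27,500 = 74.5%.
Reserves = 4,590/335 = 13.7 months.
Product A: score 802 ≥ 700; DTI 35.2% ≤ 36%; employment 93 ≥ 6 mo; reserves 13.7 ≥ 9 mo → qualifies.
Product B: score 802 ≥ 680; DTI 35.2% ≤ 36%; LTV 74.5% ≤ 110%; reserves 13.7 ≥ 6 mo → qualifies.
Product C: score 802 ≥ 720; DTI 35.2% ≤ 43%; reserves 13.7 ≥ 2 mo → qualifies.
Qualifying: Product A, Product B, Product C. Lowest rate is 5.37% → Product A.

Product A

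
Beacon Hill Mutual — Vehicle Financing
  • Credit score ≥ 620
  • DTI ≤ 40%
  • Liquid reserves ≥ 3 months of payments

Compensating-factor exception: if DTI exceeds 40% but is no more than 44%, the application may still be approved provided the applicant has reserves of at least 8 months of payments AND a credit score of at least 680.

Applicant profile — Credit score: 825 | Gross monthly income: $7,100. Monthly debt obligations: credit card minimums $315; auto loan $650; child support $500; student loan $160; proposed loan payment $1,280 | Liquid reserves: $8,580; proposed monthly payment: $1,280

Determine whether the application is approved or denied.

Denied

Credit score 825 ≥ 620 (meets base)
Total debts = (315 + 650 + 500 + 160 + 1,280) = 2,905. DTI = 2,905/7,100 = 40.9% > 40% — standard DTI limit exceeded.
Reserves: 8,580 ÷ 1,280 = 6.7 months (meets 3-month minimum)
40.9% falls in the override range (40%–44%), so the compensating-factor test applies.
Override check — reserves: 6.7 mo (short of 8); score: 825 (ok).
Override conditions not both satisfied; exception does not apply.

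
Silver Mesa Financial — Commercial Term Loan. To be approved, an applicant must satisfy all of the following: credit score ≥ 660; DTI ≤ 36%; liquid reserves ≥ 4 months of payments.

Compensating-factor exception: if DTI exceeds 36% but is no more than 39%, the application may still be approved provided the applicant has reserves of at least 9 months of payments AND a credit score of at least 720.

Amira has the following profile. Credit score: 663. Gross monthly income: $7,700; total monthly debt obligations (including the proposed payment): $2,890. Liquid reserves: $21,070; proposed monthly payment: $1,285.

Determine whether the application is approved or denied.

Denied

Credit score 663 ≥ 660 (meets base)
DTI = 2,890/7,700 = 37.5% > 36% — standard DTI limit exceeded.
Reserves = 21,070/1,285 = 16.4 months ≥ 4
DTI 37.5% is within the 36%–39% exception band; checking compensating factors.
Override check — reserves: 16.4 mo (ok); score: 663 (below 720).
Compensating-factor requirement not fully met.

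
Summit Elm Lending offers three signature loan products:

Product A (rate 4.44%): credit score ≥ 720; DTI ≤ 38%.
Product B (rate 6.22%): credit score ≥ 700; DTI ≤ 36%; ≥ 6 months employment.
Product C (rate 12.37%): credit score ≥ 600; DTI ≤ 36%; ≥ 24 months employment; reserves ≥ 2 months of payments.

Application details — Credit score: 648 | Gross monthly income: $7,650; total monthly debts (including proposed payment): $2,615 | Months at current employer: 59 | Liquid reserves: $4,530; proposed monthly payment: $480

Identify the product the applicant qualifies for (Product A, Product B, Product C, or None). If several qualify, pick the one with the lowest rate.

Product C

DTI = 2,615/7,650 = 34.2%.
Reserves = 4,530/480 = 9.4 months.
Product A: score 648 < 720; DTI 34.2% ≤ 38% → does not qualify.
Product B: score 648 < 700; DTI 34.2% ≤ 36%; employment 59 ≥ 6 mo → does not qualify.
Product C: score 648 ≥ 600; DTI 34.2% ≤ 36%; employment 59 ≥ 24 mo; reserves 9.4 ≥ 2 mo → qualifies.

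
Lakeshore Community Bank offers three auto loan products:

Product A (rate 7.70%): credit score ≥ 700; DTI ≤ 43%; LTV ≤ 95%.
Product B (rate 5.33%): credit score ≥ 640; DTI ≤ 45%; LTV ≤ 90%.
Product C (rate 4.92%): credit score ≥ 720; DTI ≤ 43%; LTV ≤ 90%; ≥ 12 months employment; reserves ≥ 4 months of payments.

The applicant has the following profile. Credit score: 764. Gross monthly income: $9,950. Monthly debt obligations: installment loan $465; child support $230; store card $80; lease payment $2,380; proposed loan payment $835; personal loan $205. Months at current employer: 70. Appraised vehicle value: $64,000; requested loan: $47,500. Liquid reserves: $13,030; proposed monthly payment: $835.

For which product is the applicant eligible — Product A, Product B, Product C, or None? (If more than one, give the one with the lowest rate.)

Total debts = (465 + 230 + 80 + 2,380 + 835 + 205) = 4,195; DTI = 4,195/9,950 = 42.2%.
LTV = 47,500/64,000 = 74.2%.
Reserves = 13,030/835 = 15.6 months.
Product A: score 764 ≥ 700; DTI 42.2% ≤ 43%; LTV 74.2% ≤ 95% → qualifies.
Product B: score 764 ≥ 640; DTI 42.2% ≤ 45%; LTV 74.2% ≤ 90% → qualifies.
Product C: score 764 ≥ 720; DTI 42.2% ≤ 43%; LTV 74.2% ≤ 90%; employment 70 ≥ 12 mo; reserves 15.6 ≥ 4 mo → qualifies.
Qualifying: Product A, Product B, Product C. Lowest rate is 4.92% → Product C.

Product C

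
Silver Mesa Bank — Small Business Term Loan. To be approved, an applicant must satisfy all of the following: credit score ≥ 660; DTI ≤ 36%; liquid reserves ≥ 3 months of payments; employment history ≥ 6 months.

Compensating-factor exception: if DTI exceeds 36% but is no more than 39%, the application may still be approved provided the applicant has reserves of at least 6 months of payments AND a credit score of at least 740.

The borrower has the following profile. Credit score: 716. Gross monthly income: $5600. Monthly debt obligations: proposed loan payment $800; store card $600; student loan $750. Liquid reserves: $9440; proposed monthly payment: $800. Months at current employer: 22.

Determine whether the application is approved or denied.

Denied

Credit score 716 ≥ 660 (meets base)
Total debts = (800 + 600 + 750) = 2,150. DTI = 2,150/5,600 = 38.4% > 36% — standard DTI limit exceeded.
Liquid reserves cover 9,440/800 = 11.8 months — ≥ 3 required
Employment 22 ≥ 6 months
DTI 38.4% is within the 36%–39% exception band; checking compensating factors.
Reserves 11.8 ≥ 6 months; credit score 716 < 740.
Override conditions not both satisfied; exception does not apply.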